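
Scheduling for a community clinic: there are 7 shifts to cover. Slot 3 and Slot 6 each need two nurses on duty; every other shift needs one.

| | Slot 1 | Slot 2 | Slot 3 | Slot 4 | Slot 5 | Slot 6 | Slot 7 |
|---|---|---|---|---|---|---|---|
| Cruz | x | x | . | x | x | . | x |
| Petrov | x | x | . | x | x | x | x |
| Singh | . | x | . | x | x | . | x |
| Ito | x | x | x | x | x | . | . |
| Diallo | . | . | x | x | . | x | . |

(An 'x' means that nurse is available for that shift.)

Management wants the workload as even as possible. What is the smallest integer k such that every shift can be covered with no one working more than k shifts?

2

With 5 nurses and 9 worker-slots to fill, someone must work at least ⌈9/5⌉ = 2 shifts, so k ≥ 2.
k = 2 works: Slot 1→Cruz, Slot 2→Petrov, Slot 3→Ito+Diallo, Slot 4→Singh, Slot 5→Singh, Slot 6→Petrov+Diallo, Slot 7→Cruz.
Loads: Cruz 2, Petrov 2, Singh 2, Ito 1, Diallo 2 — all ≤ 2.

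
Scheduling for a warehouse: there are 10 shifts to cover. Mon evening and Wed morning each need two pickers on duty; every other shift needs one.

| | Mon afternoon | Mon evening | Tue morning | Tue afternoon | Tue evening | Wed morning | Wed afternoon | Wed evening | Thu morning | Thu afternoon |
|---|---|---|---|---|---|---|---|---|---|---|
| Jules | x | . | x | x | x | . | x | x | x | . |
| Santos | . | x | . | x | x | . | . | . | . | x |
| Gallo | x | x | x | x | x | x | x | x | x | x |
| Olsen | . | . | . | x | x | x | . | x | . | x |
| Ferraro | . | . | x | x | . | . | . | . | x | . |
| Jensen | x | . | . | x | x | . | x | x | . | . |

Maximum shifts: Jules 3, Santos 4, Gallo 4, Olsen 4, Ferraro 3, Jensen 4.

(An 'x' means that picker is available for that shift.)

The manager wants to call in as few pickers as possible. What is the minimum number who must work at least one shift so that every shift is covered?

12 slots to fill and no one can take more than 4, so at least ⌈12/4⌉ = 3 pickers are needed.
No set of 3 pickers can cover every shift (each such set leaves at least one shift with no one available or exceeds a cap).
Jules, Santos, Gallo, and Olsen alone can cover everything: Mon afternoon→Jules, Mon evening→Santos+Gallo, Tue morning→Jules, Tue afternoon→Santos, Tue evening→Santos, Wed morning→Gallo+Olsen, Wed afternoon→Jules, Wed evening→Gallo, Thu morning→Gallo, Thu afternoon→Santos.

4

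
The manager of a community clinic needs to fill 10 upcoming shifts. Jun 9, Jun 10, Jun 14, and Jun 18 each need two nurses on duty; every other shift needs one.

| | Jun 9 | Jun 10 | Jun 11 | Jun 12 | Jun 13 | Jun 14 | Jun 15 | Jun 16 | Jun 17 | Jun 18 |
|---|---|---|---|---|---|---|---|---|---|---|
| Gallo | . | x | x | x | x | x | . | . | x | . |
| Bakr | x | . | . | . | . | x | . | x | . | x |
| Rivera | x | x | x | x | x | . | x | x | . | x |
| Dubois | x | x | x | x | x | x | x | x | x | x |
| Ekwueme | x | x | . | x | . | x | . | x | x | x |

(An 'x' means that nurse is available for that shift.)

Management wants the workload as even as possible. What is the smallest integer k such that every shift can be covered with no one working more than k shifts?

3

With 5 nurses and 14 worker-slots to fill, someone must work at least ⌈14/5⌉ = 3 shifts, so k ≥ 3.
k = 3 works: Jun 9→Bakr+Rivera, Jun 10→Dubois+Ekwueme, Jun 11→Gallo, Jun 12→Rivera, Jun 13→Gallo, Jun 14→Bakr+Dubois, Jun 15→Rivera, Jun 16→Bakr, Jun 17→Gallo, Jun 18→Dubois+Ekwueme.
Loads: Gallo 3, Bakr 3, Rivera 3, Dubois 3, Ekwueme 2 — all ≤ 3.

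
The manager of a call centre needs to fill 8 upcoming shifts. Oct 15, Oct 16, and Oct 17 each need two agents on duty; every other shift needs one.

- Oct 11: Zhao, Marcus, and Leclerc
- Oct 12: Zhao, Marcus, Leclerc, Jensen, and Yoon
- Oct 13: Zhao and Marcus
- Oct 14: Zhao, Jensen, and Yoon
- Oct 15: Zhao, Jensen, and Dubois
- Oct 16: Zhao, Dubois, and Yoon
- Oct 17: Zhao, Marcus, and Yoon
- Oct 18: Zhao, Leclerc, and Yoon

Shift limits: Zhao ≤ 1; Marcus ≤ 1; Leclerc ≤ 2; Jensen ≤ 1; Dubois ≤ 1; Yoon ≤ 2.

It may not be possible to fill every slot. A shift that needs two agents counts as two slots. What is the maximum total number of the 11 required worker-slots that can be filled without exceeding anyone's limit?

8

Total capacity across all agents is 1+1+2+1+1+2 = 8, and 11 slots are needed, so at most 8 can be filled.
An assignment achieving 8: Oct 11→Marcus, Oct 12→Leclerc, Oct 13→Zhao, Oct 14→Jensen, Oct 15→Dubois, Oct 16→Yoon, Oct 17→Yoon, Oct 18→Leclerc.
Loads: Zhao 1/1, Marcus 1/1, Leclerc 2/2, Jensen 1/1, Dubois 1/1, Yoon 2/2.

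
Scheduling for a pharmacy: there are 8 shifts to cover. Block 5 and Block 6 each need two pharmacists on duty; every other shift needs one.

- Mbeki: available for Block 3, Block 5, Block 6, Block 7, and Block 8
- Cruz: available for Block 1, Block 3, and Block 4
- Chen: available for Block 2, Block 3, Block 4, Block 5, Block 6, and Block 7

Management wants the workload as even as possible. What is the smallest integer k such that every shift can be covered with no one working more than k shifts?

4

With 3 pharmacists and 10 worker-slots to fill, someone must work at least ⌈10/3⌉ = 4 shifts, so k ≥ 4.
k = 4 works: Block 1→Cruz, Block 2→Chen, Block 3→Cruz, Block 4→Cruz, Block 5→Mbeki+Chen, Block 6→Mbeki+Chen, Block 7→Mbeki, Block 8→Mbeki.
Loads: Mbeki 4, Cruz 3, Chen 3 — all ≤ 4.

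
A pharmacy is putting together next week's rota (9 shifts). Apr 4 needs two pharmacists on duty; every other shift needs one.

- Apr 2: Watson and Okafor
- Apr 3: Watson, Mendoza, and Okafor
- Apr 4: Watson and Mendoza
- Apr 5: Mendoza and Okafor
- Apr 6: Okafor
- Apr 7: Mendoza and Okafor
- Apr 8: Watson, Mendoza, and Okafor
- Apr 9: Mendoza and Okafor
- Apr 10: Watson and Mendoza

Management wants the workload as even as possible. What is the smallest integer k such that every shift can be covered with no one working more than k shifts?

4

With 3 pharmacists and 10 worker-slots to fill, someone must work at least ⌈10/3⌉ = 4 shifts, so k ≥ 4.
k = 4 works: Apr 2→Watson, Apr 3→Watson, Apr 4→Watson+Mendoza, Apr 5→Mendoza, Apr 6→Okafor, Apr 7→Mendoza, Apr 8→Okafor, Apr 9→Mendoza, Apr 10→Watson.
Loads: Watson 4, Mendoza 4, Okafor 2 — all ≤ 4.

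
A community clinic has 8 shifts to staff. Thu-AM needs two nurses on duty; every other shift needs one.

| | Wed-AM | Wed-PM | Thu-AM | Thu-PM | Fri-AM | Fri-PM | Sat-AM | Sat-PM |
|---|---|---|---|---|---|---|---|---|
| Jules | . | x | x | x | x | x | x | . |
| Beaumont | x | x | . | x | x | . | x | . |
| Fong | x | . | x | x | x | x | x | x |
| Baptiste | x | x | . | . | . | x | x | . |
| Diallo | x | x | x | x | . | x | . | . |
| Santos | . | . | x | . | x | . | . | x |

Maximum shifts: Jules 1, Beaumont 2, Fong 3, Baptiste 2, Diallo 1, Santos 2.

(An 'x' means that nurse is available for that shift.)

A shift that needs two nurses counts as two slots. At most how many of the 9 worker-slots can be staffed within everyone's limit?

Total capacity across all nurses is 1+2+3+2+1+2 = 11, and 9 slots are needed, so at most 9 can be filled.
An assignment achieving 9: Wed-AM→Beaumont, Wed-PM→Jules, Thu-AM→Fong+Diallo, Thu-PM→Beaumont, Fri-AM→Fong, Fri-PM→Baptiste, Sat-AM→Baptiste, Sat-PM→Fong.
Loads: Jules 1/1, Beaumont 2/2, Fong 3/3, Baptiste 2/2, Diallo 1/1, Santos 0/2.

9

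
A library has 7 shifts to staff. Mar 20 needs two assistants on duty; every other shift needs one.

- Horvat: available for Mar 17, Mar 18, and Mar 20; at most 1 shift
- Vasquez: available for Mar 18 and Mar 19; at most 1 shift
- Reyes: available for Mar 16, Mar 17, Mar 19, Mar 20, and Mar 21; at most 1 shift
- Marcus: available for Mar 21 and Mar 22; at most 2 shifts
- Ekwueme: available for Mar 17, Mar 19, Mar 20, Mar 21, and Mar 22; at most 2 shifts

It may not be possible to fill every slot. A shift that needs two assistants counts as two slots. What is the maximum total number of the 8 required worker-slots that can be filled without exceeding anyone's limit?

7

Total capacity across all assistants is 1+1+1+2+2 = 7, and 8 slots are needed, so at most 7 can be filled.
An assignment achieving 7: Mar 16→Reyes, Mar 17→Ekwueme, Mar 18→Horvat, Mar 19→Vasquez, Mar 20→Ekwueme, Mar 21→Marcus, Mar 22→Marcus.
Loads: Horvat 1/1, Vasquez 1/1, Reyes 1/1, Marcus 2/2, Ekwueme 2/2.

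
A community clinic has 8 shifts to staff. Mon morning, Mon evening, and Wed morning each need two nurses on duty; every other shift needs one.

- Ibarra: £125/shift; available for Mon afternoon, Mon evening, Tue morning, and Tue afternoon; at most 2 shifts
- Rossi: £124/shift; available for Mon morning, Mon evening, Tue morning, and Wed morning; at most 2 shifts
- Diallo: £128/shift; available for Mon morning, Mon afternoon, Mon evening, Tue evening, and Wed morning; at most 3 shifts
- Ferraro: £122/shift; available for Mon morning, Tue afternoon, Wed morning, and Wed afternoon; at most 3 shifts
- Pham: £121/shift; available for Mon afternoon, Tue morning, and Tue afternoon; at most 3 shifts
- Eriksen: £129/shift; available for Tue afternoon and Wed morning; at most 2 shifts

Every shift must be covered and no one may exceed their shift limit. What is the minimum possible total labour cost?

£1358

Tue evening can only be covered by Diallo, so that assignment is forced.
Wed afternoon can only be covered by Ferraro, so that assignment is forced.
Picking the cheapest available nurse for each shift independently would cost £1354, but that ignores the shift limits.
An optimal schedule: Mon morning→Ferraro+Rossi, Mon afternoon→Pham, Mon evening→Rossi+Ibarra, Tue morning→Pham, Tue afternoon→Pham, Tue evening→Diallo, Wed morning→Ferraro+Diallo, Wed afternoon→Ferraro.
Total: 122 + 124 + 121 + 124 + 125 + 121 + 121 + 128 + 122 + 128 + 122 = £1358.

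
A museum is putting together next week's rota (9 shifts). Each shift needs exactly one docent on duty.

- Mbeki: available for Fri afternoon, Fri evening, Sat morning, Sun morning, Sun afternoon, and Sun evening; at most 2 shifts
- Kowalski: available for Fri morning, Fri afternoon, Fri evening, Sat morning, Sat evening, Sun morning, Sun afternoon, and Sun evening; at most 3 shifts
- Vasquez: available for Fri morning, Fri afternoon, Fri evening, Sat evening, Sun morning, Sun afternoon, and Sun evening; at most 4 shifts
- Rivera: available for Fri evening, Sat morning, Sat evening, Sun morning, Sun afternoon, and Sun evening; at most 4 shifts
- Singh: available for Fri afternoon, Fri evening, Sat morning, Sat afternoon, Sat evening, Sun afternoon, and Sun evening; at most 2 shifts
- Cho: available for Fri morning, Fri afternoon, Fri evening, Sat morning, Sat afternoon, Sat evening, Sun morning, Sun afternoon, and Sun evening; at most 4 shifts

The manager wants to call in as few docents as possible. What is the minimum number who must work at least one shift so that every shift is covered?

9 slots to fill and no one can take more than 4, so at least ⌈9/4⌉ = 3 docents are needed.
Mbeki, Kowalski, and Cho alone can cover everything: Fri morning→Kowalski, Fri afternoon→Mbeki, Fri evening→Mbeki, Sat morning→Kowalski, Sat afternoon→Cho, Sat evening→Kowalski, Sun morning→Cho, Sun afternoon→Cho, Sun evening→Cho.

3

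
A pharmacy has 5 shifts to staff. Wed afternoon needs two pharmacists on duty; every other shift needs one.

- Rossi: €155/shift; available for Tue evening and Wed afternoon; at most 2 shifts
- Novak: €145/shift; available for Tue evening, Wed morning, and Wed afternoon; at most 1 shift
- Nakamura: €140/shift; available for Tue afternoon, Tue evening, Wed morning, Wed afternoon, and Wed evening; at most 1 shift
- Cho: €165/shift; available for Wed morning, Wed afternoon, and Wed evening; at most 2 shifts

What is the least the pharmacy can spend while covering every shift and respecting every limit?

€925

Tue afternoon can only be covered by Nakamura, so that assignment is forced.
Picking the cheapest available pharmacist for each shift independently would cost €845, but that ignores the shift limits.
An optimal schedule: Tue afternoon→Nakamura, Tue evening→Rossi, Wed morning→Novak, Wed afternoon→Rossi+Cho, Wed evening→Cho.
Total: 140 + 155 + 145 + 155 + 165 + 165 = €925.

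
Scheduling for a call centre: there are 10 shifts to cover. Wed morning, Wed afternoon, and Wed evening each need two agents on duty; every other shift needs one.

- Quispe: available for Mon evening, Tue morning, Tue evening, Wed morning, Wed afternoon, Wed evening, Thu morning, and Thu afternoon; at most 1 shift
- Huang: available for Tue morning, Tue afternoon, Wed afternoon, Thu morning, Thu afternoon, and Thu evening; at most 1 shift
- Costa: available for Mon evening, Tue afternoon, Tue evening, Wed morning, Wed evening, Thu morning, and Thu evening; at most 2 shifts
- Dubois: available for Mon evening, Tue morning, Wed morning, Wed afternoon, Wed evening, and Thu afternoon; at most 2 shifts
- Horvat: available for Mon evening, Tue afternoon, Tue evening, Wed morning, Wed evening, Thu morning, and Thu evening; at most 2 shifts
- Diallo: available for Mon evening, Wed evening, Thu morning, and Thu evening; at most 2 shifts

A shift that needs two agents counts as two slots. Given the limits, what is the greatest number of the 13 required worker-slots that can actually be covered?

Total capacity across all agents is 1+1+2+2+2+2 = 10, and 13 slots are needed, so at most 10 can be filled.
An assignment achieving 10: Mon evening→Diallo, Tue morning→Quispe, Tue afternoon→Huang, Tue evening→Costa, Wed morning→Costa+Horvat, Wed afternoon→Dubois, Wed evening→Diallo, Thu afternoon→Dubois, Thu evening→Horvat.
Loads: Quispe 1/1, Huang 1/1, Costa 2/2, Dubois 2/2, Horvat 2/2, Diallo 2/2.

10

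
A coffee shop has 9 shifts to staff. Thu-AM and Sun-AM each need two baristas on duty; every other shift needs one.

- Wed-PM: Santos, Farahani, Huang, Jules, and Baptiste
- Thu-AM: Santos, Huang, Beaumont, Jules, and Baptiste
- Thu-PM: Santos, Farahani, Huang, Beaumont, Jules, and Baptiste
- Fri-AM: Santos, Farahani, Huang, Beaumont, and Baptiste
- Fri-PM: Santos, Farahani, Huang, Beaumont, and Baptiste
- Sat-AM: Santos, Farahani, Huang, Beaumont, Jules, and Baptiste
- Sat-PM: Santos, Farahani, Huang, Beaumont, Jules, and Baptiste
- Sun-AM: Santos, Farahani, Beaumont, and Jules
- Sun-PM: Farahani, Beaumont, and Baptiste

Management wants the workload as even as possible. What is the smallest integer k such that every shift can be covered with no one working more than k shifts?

2

With 6 baristas and 11 worker-slots to fill, someone must work at least ⌈11/6⌉ = 2 shifts, so k ≥ 2.
k = 2 works: Wed-PM→Santos, Thu-AM→Jules+Baptiste, Thu-PM→Huang, Fri-AM→Santos, Fri-PM→Farahani, Sat-AM→Huang, Sat-PM→Beaumont, Sun-AM→Beaumont+Jules, Sun-PM→Farahani.
Loads: Santos 2, Farahani 2, Huang 2, Beaumont 2, Jules 2, Baptiste 1 — all ≤ 2.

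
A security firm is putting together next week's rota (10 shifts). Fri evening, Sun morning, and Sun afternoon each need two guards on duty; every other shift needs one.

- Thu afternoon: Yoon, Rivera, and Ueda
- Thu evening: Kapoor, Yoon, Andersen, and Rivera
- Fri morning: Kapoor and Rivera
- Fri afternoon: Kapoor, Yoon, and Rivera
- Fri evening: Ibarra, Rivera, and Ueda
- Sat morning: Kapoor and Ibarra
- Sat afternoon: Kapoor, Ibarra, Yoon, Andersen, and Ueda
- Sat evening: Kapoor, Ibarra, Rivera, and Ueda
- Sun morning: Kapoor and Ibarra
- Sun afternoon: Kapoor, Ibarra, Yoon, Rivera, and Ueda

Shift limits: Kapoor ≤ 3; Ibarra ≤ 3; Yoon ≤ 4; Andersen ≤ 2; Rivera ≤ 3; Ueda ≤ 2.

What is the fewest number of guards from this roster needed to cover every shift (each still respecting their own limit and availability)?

13 slots to fill and no one can take more than 4, so at least ⌈13/4⌉ = 4 guards are needed.
Kapoor, Ibarra, Yoon, and Rivera alone can cover everything: Thu afternoon→Yoon, Thu evening→Yoon, Fri morning→Kapoor, Fri afternoon→Yoon, Fri evening→Ibarra+Rivera, Sat morning→Kapoor, Sat afternoon→Ibarra, Sat evening→Rivera, Sun morning→Kapoor+Ibarra, Sun afternoon→Yoon+Rivera.

4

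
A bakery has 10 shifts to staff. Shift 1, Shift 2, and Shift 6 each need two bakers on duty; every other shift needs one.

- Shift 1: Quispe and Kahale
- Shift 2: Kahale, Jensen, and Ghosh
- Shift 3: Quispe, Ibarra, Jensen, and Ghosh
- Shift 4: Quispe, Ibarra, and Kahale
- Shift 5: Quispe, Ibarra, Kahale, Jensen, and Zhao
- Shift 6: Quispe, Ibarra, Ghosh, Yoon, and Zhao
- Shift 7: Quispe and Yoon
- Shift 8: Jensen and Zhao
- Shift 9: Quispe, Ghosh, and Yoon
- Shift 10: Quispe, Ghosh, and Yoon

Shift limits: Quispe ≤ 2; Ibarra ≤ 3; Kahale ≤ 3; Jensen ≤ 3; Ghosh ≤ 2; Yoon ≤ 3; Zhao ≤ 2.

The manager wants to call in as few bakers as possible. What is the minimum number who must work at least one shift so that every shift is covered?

13 slots to fill and no one can take more than 3, so at least ⌈13/3⌉ = 5 bakers are needed.
Quispe, Ibarra, Kahale, Jensen, and Yoon alone can cover everything: Shift 1→Quispe+Kahale, Shift 2→Kahale+Jensen, Shift 3→Ibarra, Shift 4→Ibarra, Shift 5→Kahale, Shift 6→Ibarra+Yoon, Shift 7→Quispe, Shift 8→Jensen, Shift 9→Yoon, Shift 10→Yoon.

5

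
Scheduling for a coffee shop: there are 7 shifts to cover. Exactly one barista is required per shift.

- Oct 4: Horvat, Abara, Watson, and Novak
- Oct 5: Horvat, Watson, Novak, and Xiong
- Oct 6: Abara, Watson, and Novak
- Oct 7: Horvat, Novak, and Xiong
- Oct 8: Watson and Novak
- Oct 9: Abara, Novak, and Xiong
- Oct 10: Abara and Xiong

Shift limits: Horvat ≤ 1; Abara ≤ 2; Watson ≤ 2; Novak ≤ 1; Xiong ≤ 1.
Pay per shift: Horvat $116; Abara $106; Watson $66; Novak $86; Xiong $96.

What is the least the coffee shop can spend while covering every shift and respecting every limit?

$642

Picking the cheapest available barista for each shift independently would cost $532, but that ignores the shift limits.
An optimal schedule: Oct 4→Watson, Oct 5→Xiong, Oct 6→Abara, Oct 7→Horvat, Oct 8→Watson, Oct 9→Novak, Oct 10→Abara.
Total: 66 + 96 + 106 + 116 + 66 + 86 + 106 = $642.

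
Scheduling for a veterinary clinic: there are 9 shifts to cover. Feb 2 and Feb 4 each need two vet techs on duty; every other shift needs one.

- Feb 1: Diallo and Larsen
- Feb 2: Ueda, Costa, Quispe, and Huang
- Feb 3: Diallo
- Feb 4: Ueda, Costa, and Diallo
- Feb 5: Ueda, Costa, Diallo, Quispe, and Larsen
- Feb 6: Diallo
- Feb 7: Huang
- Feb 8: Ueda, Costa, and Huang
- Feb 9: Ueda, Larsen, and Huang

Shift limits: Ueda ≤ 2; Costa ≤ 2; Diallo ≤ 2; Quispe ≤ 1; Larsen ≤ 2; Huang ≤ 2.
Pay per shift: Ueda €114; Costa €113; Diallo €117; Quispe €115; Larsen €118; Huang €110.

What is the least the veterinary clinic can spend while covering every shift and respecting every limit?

Feb 3 can only be covered by Diallo, so that assignment is forced.
Feb 6 can only be covered by Diallo, so that assignment is forced.
Feb 7 can only be covered by Huang, so that assignment is forced.
Picking the cheapest available vet tech for each shift independently would cost €1244, but that ignores the shift limits.
An optimal schedule: Feb 1→Larsen, Feb 2→Quispe+Huang, Feb 3→Diallo, Feb 4→Ueda+Costa, Feb 5→Costa, Feb 6→Diallo, Feb 7→Huang, Feb 8→Ueda, Feb 9→Larsen.
Total: 118 + 115 + 110 + 117 + 114 + 113 + 113 + 117 + 110 + 114 + 118 = €1259.

€1259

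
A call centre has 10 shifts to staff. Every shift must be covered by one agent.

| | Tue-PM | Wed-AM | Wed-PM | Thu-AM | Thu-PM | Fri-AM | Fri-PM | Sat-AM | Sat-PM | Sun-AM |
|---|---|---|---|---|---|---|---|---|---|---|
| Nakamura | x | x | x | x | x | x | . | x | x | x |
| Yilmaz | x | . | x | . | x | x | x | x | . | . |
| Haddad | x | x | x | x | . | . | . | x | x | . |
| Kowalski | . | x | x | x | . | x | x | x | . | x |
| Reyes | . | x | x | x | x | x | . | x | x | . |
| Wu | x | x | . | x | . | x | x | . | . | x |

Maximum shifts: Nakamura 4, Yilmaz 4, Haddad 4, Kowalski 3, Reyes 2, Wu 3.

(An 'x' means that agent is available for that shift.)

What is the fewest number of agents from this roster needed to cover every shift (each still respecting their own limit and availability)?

3

10 slots to fill and no one can take more than 4, so at least ⌈10/4⌉ = 3 agents are needed.
Nakamura, Yilmaz, and Haddad alone can cover everything: Tue-PM→Yilmaz, Wed-AM→Nakamura, Wed-PM→Yilmaz, Thu-AM→Nakamura, Thu-PM→Nakamura, Fri-AM→Yilmaz, Fri-PM→Yilmaz, Sat-AM→Haddad, Sat-PM→Haddad, Sun-AM→Nakamura.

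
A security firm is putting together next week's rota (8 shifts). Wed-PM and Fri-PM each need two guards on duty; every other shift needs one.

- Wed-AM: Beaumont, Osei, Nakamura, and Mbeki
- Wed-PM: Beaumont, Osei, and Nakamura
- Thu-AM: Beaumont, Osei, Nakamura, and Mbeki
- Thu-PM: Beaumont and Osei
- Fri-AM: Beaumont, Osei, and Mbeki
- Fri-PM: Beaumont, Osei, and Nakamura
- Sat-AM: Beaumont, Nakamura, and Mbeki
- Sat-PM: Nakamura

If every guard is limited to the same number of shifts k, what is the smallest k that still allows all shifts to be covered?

With 4 guards and 10 worker-slots to fill, someone must work at least ⌈10/4⌉ = 3 shifts, so k ≥ 3.
k = 3 works: Wed-AM→Osei, Wed-PM→Beaumont+Osei, Thu-AM→Mbeki, Thu-PM→Beaumont, Fri-AM→Beaumont, Fri-PM→Osei+Nakamura, Sat-AM→Nakamura, Sat-PM→Nakamura.
Loads: Beaumont 3, Osei 3, Nakamura 3, Mbeki 1 — all ≤ 3.

3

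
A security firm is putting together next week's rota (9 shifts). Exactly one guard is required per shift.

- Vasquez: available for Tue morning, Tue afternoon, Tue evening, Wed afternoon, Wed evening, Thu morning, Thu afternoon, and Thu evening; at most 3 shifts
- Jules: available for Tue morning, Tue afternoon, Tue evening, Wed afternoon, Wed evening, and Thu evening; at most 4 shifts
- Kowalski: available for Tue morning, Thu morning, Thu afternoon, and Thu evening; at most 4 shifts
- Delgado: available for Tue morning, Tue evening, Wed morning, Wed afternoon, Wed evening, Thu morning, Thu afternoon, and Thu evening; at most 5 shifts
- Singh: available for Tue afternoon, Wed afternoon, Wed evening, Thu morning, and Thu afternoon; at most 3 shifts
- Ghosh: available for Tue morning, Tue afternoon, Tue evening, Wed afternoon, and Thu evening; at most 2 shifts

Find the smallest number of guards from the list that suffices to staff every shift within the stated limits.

9 slots to fill and no one can take more than 5, so at least ⌈9/5⌉ = 2 guards are needed.
Jules and Delgado alone can cover everything: Tue morning→Jules, Tue afternoon→Jules, Tue evening→Jules, Wed morning→Delgado, Wed afternoon→Jules, Wed evening→Delgado, Thu morning→Delgado, Thu afternoon→Delgado, Thu evening→Delgado.

2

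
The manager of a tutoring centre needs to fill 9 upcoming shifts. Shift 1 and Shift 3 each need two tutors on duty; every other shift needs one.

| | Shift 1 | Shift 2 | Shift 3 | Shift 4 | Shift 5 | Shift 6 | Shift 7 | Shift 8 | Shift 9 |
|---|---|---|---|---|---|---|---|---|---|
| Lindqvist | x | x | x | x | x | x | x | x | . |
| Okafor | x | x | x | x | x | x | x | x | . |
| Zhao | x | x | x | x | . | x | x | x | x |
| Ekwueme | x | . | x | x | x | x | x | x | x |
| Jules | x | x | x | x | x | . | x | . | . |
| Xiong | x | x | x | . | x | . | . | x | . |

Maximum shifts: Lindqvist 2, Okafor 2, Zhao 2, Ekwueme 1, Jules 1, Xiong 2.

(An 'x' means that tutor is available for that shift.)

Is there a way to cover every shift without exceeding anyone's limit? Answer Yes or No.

Total capacity is 2+2+2+1+1+2 = 10 but 11 worker-slots are needed — infeasible.

No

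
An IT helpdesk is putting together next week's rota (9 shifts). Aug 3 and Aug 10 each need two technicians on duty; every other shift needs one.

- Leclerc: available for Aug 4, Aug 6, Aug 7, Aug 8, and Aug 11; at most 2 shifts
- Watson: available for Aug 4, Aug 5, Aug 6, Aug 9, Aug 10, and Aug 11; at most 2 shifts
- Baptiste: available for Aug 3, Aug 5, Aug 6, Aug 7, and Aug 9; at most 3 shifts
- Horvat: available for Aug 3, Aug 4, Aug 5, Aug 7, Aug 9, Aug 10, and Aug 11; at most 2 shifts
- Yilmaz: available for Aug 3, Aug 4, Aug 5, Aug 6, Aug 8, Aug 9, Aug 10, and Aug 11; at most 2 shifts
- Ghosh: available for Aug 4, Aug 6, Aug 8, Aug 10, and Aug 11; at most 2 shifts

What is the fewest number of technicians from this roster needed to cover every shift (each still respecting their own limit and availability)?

11 slots to fill and no one can take more than 3, so at least ⌈11/3⌉ = 4 technicians are needed.
Any 4 technicians together have capacity at most 3+2+2+2 = 9 < 11 slots, so 4 can never suffice.
Leclerc, Watson, Baptiste, Horvat, and Yilmaz alone can cover everything: Aug 3→Baptiste+Horvat, Aug 4→Watson, Aug 5→Baptiste, Aug 6→Baptiste, Aug 7→Leclerc, Aug 8→Leclerc, Aug 9→Yilmaz, Aug 10→Watson+Horvat, Aug 11→Yilmaz.

5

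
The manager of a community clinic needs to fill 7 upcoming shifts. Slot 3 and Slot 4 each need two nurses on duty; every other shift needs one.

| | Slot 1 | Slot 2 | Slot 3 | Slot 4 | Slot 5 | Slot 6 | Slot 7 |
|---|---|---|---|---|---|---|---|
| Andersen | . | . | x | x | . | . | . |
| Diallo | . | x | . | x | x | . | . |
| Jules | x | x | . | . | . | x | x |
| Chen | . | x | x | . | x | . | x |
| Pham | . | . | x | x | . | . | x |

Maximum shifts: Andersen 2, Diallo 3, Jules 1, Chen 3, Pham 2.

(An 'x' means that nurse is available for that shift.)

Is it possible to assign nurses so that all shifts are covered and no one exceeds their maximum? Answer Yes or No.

Total capacity is 11 and 9 slots are needed, so capacity alone doesn't rule it out.
Shifts {Slot 1, Slot 6} need 2 worker-slots in total, but the nurses available for any of those shifts (Jules) can supply at most 1 among them. So no valid schedule exists.

No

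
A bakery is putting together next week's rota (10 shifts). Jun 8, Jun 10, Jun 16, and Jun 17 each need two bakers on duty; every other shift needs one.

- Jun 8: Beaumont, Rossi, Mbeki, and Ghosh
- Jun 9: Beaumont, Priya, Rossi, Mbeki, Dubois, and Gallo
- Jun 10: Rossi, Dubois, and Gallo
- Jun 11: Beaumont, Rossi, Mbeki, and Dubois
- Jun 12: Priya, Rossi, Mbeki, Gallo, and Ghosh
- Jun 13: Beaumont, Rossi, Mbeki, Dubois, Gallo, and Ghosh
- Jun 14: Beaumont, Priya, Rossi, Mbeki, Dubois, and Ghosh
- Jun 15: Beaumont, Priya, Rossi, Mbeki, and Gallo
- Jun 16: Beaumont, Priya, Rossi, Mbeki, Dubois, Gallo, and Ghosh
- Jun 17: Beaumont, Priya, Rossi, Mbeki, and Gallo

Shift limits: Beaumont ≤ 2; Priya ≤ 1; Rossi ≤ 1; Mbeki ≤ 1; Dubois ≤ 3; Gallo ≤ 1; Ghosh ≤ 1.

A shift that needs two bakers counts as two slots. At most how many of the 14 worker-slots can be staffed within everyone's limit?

Total capacity across all bakers is 2+1+1+1+3+1+1 = 10, and 14 slots are needed, so at most 10 can be filled.
An assignment achieving 10: Jun 8→Beaumont+Mbeki, Jun 9→Dubois, Jun 10→Rossi+Dubois, Jun 11→Beaumont, Jun 12→Priya, Jun 13→Dubois, Jun 14→Ghosh, Jun 15→Gallo.
Loads: Beaumont 2/2, Priya 1/1, Rossi 1/1, Mbeki 1/1, Dubois 3/3, Gallo 1/1, Ghosh 1/1.

10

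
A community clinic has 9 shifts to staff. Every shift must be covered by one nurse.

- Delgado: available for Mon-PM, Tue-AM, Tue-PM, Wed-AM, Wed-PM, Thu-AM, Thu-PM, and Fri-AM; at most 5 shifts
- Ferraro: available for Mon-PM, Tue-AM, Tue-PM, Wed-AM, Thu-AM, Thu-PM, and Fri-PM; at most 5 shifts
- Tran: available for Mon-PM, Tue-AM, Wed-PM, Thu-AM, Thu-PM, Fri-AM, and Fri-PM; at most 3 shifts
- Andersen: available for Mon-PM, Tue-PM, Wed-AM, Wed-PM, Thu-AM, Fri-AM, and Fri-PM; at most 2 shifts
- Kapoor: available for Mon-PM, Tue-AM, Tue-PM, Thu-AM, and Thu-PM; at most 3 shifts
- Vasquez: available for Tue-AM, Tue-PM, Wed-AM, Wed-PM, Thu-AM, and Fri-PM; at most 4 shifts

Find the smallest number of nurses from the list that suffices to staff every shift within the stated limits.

2

9 slots to fill and no one can take more than 5, so at least ⌈9/5⌉ = 2 nurses are needed.
Delgado and Ferraro alone can cover everything: Mon-PM→Delgado, Tue-AM→Delgado, Tue-PM→Delgado, Wed-AM→Ferraro, Wed-PM→Delgado, Thu-AM→Ferraro, Thu-PM→Ferraro, Fri-AM→Delgado, Fri-PM→Ferraro.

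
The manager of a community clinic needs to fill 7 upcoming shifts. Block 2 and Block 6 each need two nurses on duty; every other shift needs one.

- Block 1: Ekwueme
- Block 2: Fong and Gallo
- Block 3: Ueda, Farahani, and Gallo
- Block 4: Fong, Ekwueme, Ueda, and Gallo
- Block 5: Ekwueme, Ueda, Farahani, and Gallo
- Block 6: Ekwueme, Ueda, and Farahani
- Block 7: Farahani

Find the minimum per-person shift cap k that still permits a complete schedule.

2

With 5 nurses and 9 worker-slots to fill, someone must work at least ⌈9/5⌉ = 2 shifts, so k ≥ 2.
k = 2 works: Block 1→Ekwueme, Block 2→Fong+Gallo, Block 3→Ueda, Block 4→Fong, Block 5→Farahani, Block 6→Ekwueme+Ueda, Block 7→Farahani.
Loads: Fong 2, Ekwueme 2, Ueda 2, Farahani 2, Gallo 1 — all ≤ 2.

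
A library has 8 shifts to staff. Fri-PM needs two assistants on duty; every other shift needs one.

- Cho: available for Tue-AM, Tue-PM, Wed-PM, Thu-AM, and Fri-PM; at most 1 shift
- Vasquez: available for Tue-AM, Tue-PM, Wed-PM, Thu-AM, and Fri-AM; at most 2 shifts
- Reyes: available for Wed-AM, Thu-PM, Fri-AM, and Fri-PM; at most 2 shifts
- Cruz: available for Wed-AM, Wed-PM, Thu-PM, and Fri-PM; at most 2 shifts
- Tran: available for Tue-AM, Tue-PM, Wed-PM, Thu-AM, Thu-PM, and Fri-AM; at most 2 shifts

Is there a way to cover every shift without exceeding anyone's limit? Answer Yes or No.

Yes

One valid schedule: Tue-AM→Cho, Tue-PM→Vasquez, Wed-AM→Reyes, Wed-PM→Tran, Thu-AM→Vasquez, Thu-PM→Cruz, Fri-AM→Tran, Fri-PM→Reyes+Cruz.
Loads: Cho 1/1, Vasquez 2/2, Reyes 2/2, Cruz 2/2, Tran 2/2 — all within limits.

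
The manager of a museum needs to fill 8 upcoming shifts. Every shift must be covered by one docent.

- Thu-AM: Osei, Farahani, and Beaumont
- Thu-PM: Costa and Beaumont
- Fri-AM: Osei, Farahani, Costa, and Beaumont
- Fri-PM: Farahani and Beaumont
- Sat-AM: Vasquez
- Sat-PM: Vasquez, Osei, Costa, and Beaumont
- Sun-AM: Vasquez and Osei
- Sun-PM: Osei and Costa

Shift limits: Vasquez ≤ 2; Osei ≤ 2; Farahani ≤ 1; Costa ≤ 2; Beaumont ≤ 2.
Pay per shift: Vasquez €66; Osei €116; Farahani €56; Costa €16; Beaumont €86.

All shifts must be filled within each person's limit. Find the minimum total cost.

Sat-AM can only be covered by Vasquez, so that assignment is forced.
Picking the cheapest available docent for each shift independently would cost €308, but that ignores the shift limits.
An optimal schedule: Thu-AM→Beaumont, Thu-PM→Costa, Fri-AM→Beaumont, Fri-PM→Farahani, Sat-AM→Vasquez, Sat-PM→Osei, Sun-AM→Vasquez, Sun-PM→Costa.
Total: 86 + 16 + 86 + 56 + 66 + 116 + 66 + 16 = €508.

€508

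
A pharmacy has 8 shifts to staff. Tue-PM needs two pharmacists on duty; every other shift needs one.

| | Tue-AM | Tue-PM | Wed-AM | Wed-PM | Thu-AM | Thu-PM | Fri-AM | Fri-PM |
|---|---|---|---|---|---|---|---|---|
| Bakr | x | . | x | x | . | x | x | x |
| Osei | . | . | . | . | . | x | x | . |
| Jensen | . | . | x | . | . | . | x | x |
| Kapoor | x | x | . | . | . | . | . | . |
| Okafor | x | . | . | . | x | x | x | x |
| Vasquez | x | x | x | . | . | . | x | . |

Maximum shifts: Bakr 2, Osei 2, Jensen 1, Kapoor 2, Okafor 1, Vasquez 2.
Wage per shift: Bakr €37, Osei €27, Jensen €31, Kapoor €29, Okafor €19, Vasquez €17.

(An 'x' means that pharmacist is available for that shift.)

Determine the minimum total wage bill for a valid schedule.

€233

Tue-PM can only be covered by Kapoor and Vasquez, so that assignment is forced.
Wed-PM can only be covered by Bakr, so that assignment is forced.
Thu-AM can only be covered by Okafor, so that assignment is forced.
Picking the cheapest available pharmacist for each shift independently would cost €191, but that ignores the shift limits.
An optimal schedule: Tue-AM→Kapoor, Tue-PM→Vasquez+Kapoor, Wed-AM→Vasquez, Wed-PM→Bakr, Thu-AM→Okafor, Thu-PM→Osei, Fri-AM→Osei, Fri-PM→Jensen.
Total: 29 + 17 + 29 + 17 + 37 + 19 + 27 + 27 + 31 = €233.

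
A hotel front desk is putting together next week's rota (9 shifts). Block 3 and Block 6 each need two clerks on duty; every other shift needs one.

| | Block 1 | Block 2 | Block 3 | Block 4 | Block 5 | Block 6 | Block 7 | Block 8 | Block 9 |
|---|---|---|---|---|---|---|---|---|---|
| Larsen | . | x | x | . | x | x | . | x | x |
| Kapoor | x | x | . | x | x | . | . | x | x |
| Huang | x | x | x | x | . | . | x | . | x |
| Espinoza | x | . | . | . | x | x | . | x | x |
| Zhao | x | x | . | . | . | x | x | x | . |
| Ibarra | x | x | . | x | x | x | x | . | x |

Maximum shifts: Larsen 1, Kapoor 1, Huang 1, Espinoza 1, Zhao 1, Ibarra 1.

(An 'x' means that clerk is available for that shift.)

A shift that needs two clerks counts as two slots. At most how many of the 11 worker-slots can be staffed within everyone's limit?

Total capacity across all clerks is 1+1+1+1+1+1 = 6, and 11 slots are needed, so at most 6 can be filled.
An assignment achieving 6: Block 3→Larsen+Huang, Block 4→Kapoor, Block 5→Espinoza, Block 6→Ibarra, Block 7→Zhao.
Loads: Larsen 1/1, Kapoor 1/1, Huang 1/1, Espinoza 1/1, Zhao 1/1, Ibarra 1/1.

6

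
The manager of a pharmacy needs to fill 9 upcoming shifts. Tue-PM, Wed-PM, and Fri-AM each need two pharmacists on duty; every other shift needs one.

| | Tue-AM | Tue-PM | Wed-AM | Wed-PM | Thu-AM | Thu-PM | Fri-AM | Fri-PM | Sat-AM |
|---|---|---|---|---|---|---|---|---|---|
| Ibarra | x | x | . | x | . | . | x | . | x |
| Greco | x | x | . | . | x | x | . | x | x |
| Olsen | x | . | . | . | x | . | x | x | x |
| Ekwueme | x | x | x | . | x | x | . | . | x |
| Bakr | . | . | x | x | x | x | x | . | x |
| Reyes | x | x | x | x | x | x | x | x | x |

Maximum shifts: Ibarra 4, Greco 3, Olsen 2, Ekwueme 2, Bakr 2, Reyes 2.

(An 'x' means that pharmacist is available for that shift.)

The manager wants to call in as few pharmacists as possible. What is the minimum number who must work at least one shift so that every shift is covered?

5

12 slots to fill and no one can take more than 4, so at least ⌈12/4⌉ = 3 pharmacists are needed.
Any 4 pharmacists together have capacity at most 4+3+2+2 = 11 < 12 slots, so 4 can never suffice.
Ibarra, Greco, Olsen, Ekwueme, and Bakr alone can cover everything: Tue-AM→Ibarra, Tue-PM→Ibarra+Greco, Wed-AM→Ekwueme, Wed-PM→Ibarra+Bakr, Thu-AM→Olsen, Thu-PM→Greco, Fri-AM→Ibarra+Olsen, Fri-PM→Greco, Sat-AM→Ekwueme.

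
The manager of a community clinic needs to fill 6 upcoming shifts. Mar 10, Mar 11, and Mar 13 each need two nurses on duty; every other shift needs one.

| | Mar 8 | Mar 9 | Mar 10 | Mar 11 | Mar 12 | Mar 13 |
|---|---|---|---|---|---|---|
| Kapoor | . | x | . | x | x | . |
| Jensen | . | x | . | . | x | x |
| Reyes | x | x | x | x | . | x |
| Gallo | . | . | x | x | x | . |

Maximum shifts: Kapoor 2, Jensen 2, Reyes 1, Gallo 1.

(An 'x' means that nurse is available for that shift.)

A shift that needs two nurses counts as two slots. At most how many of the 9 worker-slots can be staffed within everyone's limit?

6

Total capacity across all nurses is 2+2+1+1 = 6, and 9 slots are needed, so at most 6 can be filled.
An assignment achieving 6: Mar 8→Reyes, Mar 9→Kapoor, Mar 10→Gallo, Mar 11→Kapoor, Mar 12→Jensen, Mar 13→Jensen.
Loads: Kapoor 2/2, Jensen 2/2, Reyes 1/1, Gallo 1/1.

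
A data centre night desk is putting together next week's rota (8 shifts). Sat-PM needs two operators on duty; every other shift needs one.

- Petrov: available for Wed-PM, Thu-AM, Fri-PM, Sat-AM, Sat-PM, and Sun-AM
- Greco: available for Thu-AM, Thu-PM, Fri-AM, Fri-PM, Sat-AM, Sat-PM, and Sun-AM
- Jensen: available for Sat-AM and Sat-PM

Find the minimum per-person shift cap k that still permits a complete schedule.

With 3 operators and 9 worker-slots to fill, someone must work at least ⌈9/3⌉ = 3 shifts, so k ≥ 3.
k = 3 is infeasible (exhaustive check).
k = 4 works: Wed-PM→Petrov, Thu-AM→Petrov, Thu-PM→Greco, Fri-AM→Greco, Fri-PM→Petrov, Sat-AM→Greco, Sat-PM→Greco+Jensen, Sun-AM→Petrov.
Loads: Petrov 4, Greco 4, Jensen 1 — all ≤ 4.

4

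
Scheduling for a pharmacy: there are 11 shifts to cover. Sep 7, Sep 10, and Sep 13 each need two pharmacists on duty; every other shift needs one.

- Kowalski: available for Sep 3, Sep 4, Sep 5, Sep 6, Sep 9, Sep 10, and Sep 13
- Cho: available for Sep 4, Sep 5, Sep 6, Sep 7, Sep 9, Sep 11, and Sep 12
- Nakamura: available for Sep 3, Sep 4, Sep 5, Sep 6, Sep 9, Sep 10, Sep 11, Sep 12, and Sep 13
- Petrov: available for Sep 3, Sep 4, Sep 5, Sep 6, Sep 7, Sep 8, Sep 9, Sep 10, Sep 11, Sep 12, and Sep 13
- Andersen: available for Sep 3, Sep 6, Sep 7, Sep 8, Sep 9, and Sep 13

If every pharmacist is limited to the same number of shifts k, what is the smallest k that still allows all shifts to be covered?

3

With 5 pharmacists and 14 worker-slots to fill, someone must work at least ⌈14/5⌉ = 3 shifts, so k ≥ 3.
k = 3 works: Sep 3→Kowalski, Sep 4→Kowalski, Sep 5→Nakamura, Sep 6→Nakamura, Sep 7→Cho+Petrov, Sep 8→Petrov, Sep 9→Andersen, Sep 10→Kowalski+Nakamura, Sep 11→Cho, Sep 12→Cho, Sep 13→Petrov+Andersen.
Loads: Kowalski 3, Cho 3, Nakamura 3, Petrov 3, Andersen 2 — all ≤ 3.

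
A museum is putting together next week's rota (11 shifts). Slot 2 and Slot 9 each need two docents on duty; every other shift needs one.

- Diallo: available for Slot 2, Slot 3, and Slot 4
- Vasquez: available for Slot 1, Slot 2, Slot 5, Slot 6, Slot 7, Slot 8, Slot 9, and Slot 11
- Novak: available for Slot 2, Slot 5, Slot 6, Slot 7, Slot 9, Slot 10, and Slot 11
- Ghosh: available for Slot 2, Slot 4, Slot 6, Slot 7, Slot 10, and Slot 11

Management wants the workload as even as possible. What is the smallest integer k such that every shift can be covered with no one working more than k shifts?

4

With 4 docents and 13 worker-slots to fill, someone must work at least ⌈13/4⌉ = 4 shifts, so k ≥ 4.
k = 4 works: Slot 1→Vasquez, Slot 2→Diallo+Ghosh, Slot 3→Diallo, Slot 4→Diallo, Slot 5→Vasquez, Slot 6→Novak, Slot 7→Novak, Slot 8→Vasquez, Slot 9→Vasquez+Novak, Slot 10→Novak, Slot 11→Ghosh.
Loads: Diallo 3, Vasquez 4, Novak 4, Ghosh 2 — all ≤ 4.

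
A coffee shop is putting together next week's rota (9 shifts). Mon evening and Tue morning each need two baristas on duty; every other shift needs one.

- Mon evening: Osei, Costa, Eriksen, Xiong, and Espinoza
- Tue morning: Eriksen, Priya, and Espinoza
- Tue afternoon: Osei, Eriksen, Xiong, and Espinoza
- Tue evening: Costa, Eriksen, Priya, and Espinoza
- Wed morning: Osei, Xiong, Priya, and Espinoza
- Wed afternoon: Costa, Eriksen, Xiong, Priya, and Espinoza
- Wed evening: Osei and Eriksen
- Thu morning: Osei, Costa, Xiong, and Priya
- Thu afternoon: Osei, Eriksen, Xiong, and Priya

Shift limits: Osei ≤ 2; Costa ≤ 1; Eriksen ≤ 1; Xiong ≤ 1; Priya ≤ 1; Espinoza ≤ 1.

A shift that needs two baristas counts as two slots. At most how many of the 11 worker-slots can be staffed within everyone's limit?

7

Total capacity across all baristas is 2+1+1+1+1+1 = 7, and 11 slots are needed, so at most 7 can be filled.
An assignment achieving 7: Mon evening→Espinoza, Tue morning→Eriksen+Priya, Tue afternoon→Osei, Tue evening→Costa, Wed morning→Xiong, Wed evening→Osei.
Loads: Osei 2/2, Costa 1/1, Eriksen 1/1, Xiong 1/1, Priya 1/1, Espinoza 1/1.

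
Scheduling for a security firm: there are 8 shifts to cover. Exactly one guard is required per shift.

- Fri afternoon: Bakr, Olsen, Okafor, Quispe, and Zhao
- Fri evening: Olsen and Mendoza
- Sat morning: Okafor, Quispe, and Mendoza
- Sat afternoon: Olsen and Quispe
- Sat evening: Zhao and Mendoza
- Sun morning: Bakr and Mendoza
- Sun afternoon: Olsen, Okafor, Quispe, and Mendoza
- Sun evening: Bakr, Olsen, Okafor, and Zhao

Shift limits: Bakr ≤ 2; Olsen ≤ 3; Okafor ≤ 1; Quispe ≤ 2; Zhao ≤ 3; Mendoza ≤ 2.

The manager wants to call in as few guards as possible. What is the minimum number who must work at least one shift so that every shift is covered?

8 slots to fill and no one can take more than 3, so at least ⌈8/3⌉ = 3 guards are needed.
Olsen, Zhao, and Mendoza alone can cover everything: Fri afternoon→Zhao, Fri evening→Olsen, Sat morning→Mendoza, Sat afternoon→Olsen, Sat evening→Zhao, Sun morning→Mendoza, Sun afternoon→Olsen, Sun evening→Zhao.

3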